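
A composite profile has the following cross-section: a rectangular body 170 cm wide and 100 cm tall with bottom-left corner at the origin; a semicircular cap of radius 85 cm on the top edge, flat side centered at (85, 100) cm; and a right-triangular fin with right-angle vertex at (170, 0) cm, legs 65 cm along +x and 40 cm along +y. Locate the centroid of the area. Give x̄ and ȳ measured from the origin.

Part | A | x̄ᵢ | ȳᵢ | A·x̄ᵢ | A·ȳᵢ
rectangular body | 17000.00 | 85.00 | 50.00 | 1445000.00 | 850000.00
semicircular top | 11349.00 | 85.00 | 136.08 | 964665.29 | 1544317.01
triangular fin | 1300.00 | 191.67 | 13.33 | 249166.67 | 17333.33
Σ | 29649.00 |  |  | 2658831.96 | 2411650.35
x̄ = 2658831.96 / 29649.00 = 89.68 cm
ȳ = 2411650.35 / 29649.00 = 81.34 cm

x̄ = 89.68 cm, ȳ = 81.34 cm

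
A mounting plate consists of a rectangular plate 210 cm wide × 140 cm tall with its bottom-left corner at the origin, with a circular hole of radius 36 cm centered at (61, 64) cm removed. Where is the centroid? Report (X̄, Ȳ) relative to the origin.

plate: A = 210 × 140 = 29400.00, centroid at (105.00, 70.00).
hole: A = −π·36² = -4071.50, centroid at (61.00, 64.00).
ΣA = 25328.50 cm²
ΣAX̄ = (29400.00)(105.00) + (-4071.50)(61.00) = 2838638.25 cm³
ΣAȲ = (29400.00)(70.00) + (-4071.50)(64.00) = 1797423.74 cm³
X̄ = 2838638.25 / 25328.50 = 112.07 cm
Ȳ = 1797423.74 / 25328.50 = 70.96 cm

X̄ = 112.07 cm, Ȳ = 70.96 cm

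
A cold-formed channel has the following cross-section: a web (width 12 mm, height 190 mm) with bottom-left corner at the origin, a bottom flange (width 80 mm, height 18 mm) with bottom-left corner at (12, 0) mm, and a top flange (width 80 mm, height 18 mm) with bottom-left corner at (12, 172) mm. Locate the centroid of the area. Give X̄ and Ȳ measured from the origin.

web: A = 12 × 190 = 2280.00, centroid at (6.00, 95.00).
bottom flange: A = 80 × 18 = 1440.00, centroid at (52.00, 9.00).
top flange: A = 80 × 18 = 1440.00, centroid at (52.00, 181.00).
ΣA = 5160.00 mm²
ΣAX̄ = (2280.00)(6.00) + (1440.00)(52.00) + (1440.00)(52.00) = 163440.00 mm³
ΣAȲ = (2280.00)(95.00) + (1440.00)(9.00) + (1440.00)(181.00) = 490200.00 mm³
X̄ = 163440.00 / 5160.00 = 31.67 mm
Ȳ = 490200.00 / 5160.00 = 95.00 mm

X̄ = 31.67 mm, Ȳ = 95.00 mm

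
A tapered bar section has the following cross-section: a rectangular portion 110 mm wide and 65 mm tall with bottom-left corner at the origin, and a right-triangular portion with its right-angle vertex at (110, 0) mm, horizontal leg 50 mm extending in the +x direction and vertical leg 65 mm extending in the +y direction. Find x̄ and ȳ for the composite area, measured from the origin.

rectangular portion: A = 110 × 65 = 7150.00, centroid at (55.00, 32.50).
triangular portion: A = ½·50·65 = 1625.00, centroid at (126.67, 21.67).
ΣA = 8775.00 mm², ΣAx̄ = 599083.33 mm³, ΣAȳ = 267583.33 mm³.
x̄ = 599083.33/8775.00 = 68.27 mm; ȳ = 267583.33/8775.00 = 30.49 mm.

x̄ = 68.27 mm, ȳ = 30.49 mm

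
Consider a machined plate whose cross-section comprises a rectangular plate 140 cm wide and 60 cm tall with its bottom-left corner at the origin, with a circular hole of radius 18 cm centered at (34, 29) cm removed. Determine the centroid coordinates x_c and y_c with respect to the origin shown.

plate: A = 140 × 60 = 8400.00, centroid at (70.00, 30.00).
hole: A = −π·18² = -1017.88, centroid at (34.00, 29.00).
ΣA = 7382.12 cm², ΣAx_c = 553392.22 cm³, ΣAy_c = 222481.60 cm³.
x_c = 553392.22/7382.12 = 74.96 cm; y_c = 222481.60/7382.12 = 30.14 cm.

x_c = 74.96 cm, y_c = 30.14 cm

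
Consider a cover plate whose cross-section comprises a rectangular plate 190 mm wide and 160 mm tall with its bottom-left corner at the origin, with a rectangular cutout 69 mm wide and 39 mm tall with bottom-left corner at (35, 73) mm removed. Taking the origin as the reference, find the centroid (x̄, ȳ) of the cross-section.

x̄ = 97.48 mm, ȳ = 78.79 mm

plate: A = 190 × 160 = 30400.00, centroid at (95.00, 80.00).
hole: A = −(69 × 39) = -2691.00, centroid at (69.50, 92.50).
ΣA = 27709.00 mm²
ΣAx̄ = (30400.00)(95.00) + (-2691.00)(69.50) = 2700975.50 mm³
ΣAȳ = (30400.00)(80.00) + (-2691.00)(92.50) = 2183082.50 mm³
x̄ = 2700975.50 / 27709.00 = 97.48 mm
ȳ = 2183082.50 / 27709.00 = 78.79 mm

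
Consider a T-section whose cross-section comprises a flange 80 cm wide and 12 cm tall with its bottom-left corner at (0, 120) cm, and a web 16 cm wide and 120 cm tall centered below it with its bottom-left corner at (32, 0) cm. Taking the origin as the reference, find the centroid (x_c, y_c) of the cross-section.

web: A = 16 × 120 = 1920.00, centroid at (40.00, 60.00).
flange: A = 80 × 12 = 960.00, centroid at (40.00, 126.00).
ΣA = 2880.00 cm², ΣAx_c = 115200.00 cm³, ΣAy_c = 236160.00 cm³.
x_c = 115200.00/2880.00 = 40.00 cm; y_c = 236160.00/2880.00 = 82.00 cm.

x_c = 40.00 cm, y_c = 82.00 cm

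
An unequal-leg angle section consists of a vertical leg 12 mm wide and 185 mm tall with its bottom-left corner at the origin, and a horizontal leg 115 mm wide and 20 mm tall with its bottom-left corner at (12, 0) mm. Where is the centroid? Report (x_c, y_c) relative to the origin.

x_c = 38.31 mm, y_c = 50.52 mm

vertical leg: A = 12 × 185 = 2220.00, centroid at (6.00, 92.50).
horizontal leg: A = 115 × 20 = 2300.00, centroid at (69.50, 10.00).
ΣA = 4520.00 mm²
ΣAx_c = (2220.00)(6.00) + (2300.00)(69.50) = 173170.00 mm³
ΣAy_c = (2220.00)(92.50) + (2300.00)(10.00) = 228350.00 mm³
x_c = 173170.00 / 4520.00 = 38.31 mm
y_c = 228350.00 / 4520.00 = 50.52 mm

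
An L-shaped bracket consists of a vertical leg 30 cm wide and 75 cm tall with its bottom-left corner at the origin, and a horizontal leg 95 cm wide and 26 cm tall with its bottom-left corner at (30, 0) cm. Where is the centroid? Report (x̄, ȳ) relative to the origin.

vertical leg: A = 30 × 75 = 2250.00, centroid at (15.00, 37.50).
horizontal leg: A = 95 × 26 = 2470.00, centroid at (77.50, 13.00).
ΣA = 4720.00 cm², ΣAx̄ = 225175.00 cm³, ΣAȳ = 116485.00 cm³.
x̄ = 225175.00/4720.00 = 47.71 cm; ȳ = 116485.00/4720.00 = 24.68 cm.

x̄ = 47.71 cm, ȳ = 24.68 cm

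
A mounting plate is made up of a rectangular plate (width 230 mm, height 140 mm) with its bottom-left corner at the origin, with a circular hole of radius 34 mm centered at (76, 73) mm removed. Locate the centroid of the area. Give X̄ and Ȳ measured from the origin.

plate: A = 230 × 140 = 32200.00, centroid at (115.00, 70.00).
hole: A = −π·34² = -3631.68, centroid at (76.00, 73.00).
ΣA = 28568.32 mm², ΣAX̄ = 3426992.24 mm³, ΣAȲ = 1988887.28 mm³.
X̄ = 3426992.24/28568.32 = 119.96 mm; Ȳ = 1988887.28/28568.32 = 69.62 mm.

X̄ = 119.96 mm, Ȳ = 69.62 mm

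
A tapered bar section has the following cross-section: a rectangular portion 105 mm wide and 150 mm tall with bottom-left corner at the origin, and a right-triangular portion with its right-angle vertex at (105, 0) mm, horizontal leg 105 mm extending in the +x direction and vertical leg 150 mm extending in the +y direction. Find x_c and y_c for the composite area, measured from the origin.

x_c = 81.67 mm, y_c = 66.67 mm

rectangular portion: A = 105 × 150 = 15750.00, centroid at (52.50, 75.00).
triangular portion: A = ½·105·150 = 7875.00, centroid at (140.00, 50.00).
ΣA = 23625.00 mm², ΣAx_c = 1929375.00 mm³, ΣAy_c = 1575000.00 mm³.
x_c = 1929375.00/23625.00 = 81.67 mm; y_c = 1575000.00/23625.00 = 66.67 mm.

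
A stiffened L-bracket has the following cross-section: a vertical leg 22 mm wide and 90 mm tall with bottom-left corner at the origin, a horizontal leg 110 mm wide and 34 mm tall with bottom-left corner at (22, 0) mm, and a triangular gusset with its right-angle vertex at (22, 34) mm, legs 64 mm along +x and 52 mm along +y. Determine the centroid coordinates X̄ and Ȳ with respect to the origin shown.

vertical leg: A = 22 × 90 = 1980.00, centroid at (11.00, 45.00).
horizontal leg: A = 110 × 34 = 3740.00, centroid at (77.00, 17.00).
gusset: A = ½·64·52 = 1664.00, centroid at (43.33, 51.33).
ΣA = 7384.00 mm², ΣAX̄ = 381866.67 mm³, ΣAȲ = 238098.67 mm³.
X̄ = 381866.67/7384.00 = 51.72 mm; Ȳ = 238098.67/7384.00 = 32.25 mm.

X̄ = 51.72 mm, Ȳ = 32.25 mm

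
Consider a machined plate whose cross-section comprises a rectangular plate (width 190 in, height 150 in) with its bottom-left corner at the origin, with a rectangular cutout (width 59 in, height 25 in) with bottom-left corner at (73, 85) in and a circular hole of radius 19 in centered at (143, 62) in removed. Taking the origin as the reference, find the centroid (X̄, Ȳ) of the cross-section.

X̄ = 92.47 in, Ȳ = 74.29 in

plate: A = 190 × 150 = 28500.00, centroid at (95.00, 75.00).
hole 1: A = −(59 × 25) = -1475.00, centroid at (102.50, 97.50).
hole 2: A = −π·19² = -1134.11, centroid at (143.00, 62.00).
ΣA = 25890.89 in², ΣAX̄ = 2394134.06 in³, ΣAȲ = 1923372.37 in³.
X̄ = 2394134.06/25890.89 = 92.47 in; Ȳ = 1923372.37/25890.89 = 74.29 in.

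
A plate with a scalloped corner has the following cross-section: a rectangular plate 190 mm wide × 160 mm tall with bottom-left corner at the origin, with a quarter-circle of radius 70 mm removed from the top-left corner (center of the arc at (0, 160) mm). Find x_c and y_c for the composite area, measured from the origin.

plate: A = 190 × 160 = 30400.00, centroid at (95.00, 80.00).
removed quarter-circle: A = −¼π·70² = -3848.45, centroid at (29.71, 130.29).
ΣA = 26551.55 mm²
ΣAx_c = (30400.00)(95.00) + (-3848.45)(29.71) = 2773666.67 mm³
ΣAy_c = (30400.00)(80.00) + (-3848.45)(130.29) = 1930581.17 mm³
x_c = 2773666.67 / 26551.55 = 104.46 mm
y_c = 1930581.17 / 26551.55 = 72.71 mm

x_c = 104.46 mm, y_c = 72.71 mm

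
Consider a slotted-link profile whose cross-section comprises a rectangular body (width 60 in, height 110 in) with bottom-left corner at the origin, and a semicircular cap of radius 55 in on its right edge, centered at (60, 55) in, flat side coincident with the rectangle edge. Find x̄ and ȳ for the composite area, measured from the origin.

Part | A | x̄ᵢ | ȳᵢ | A·x̄ᵢ | A·ȳᵢ
rectangular body | 6600.00 | 30.00 | 55.00 | 198000.00 | 363000.00
semicircular end | 4751.66 | 83.34 | 55.00 | 396016.20 | 261341.24
Σ | 11351.66 |  |  | 594016.20 | 624341.24
x̄ = 594016.20 / 11351.66 = 52.33 in
ȳ = 624341.24 / 11351.66 = 55.00 in

x̄ = 52.33 in, ȳ = 55.00 in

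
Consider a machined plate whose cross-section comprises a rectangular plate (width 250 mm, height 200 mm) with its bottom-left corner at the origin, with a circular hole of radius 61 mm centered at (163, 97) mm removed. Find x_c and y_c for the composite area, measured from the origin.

x_c = 113.40 mm, y_c = 100.92 mm

plate: A = 250 × 200 = 50000.00, centroid at (125.00, 100.00).
hole: A = −π·61² = -11689.87, centroid at (163.00, 97.00).
ΣA = 38310.13 mm², ΣAx_c = 4344551.80 mm³, ΣAy_c = 3866082.97 mm³.
x_c = 4344551.80/38310.13 = 113.40 mm; y_c = 3866082.97/38310.13 = 100.92 mm.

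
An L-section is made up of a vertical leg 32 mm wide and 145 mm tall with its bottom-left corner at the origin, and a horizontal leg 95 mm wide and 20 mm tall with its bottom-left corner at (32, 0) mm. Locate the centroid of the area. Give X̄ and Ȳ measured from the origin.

X̄ = 34.45 mm, Ȳ = 54.34 mm

vertical leg: A = 32 × 145 = 4640.00, centroid at (16.00, 72.50).
horizontal leg: A = 95 × 20 = 1900.00, centroid at (79.50, 10.00).
ΣA = 6540.00 mm², ΣAX̄ = 225290.00 mm³, ΣAȲ = 355400.00 mm³.
X̄ = 225290.00/6540.00 = 34.45 mm; Ȳ = 355400.00/6540.00 = 54.34 mm.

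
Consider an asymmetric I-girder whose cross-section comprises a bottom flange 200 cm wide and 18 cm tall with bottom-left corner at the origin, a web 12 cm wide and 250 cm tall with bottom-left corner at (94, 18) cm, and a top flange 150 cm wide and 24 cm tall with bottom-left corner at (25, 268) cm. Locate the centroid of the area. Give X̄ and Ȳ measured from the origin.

X̄ = 100.00 cm, Ȳ = 144.06 cm

Part | A | x̄ᵢ | ȳᵢ | A·x̄ᵢ | A·ȳᵢ
bottom flange | 3600.00 | 100.00 | 9.00 | 360000.00 | 32400.00
web | 3000.00 | 100.00 | 143.00 | 300000.00 | 429000.00
top flange | 3600.00 | 100.00 | 280.00 | 360000.00 | 1008000.00
Σ | 10200.00 |  |  | 1020000.00 | 1469400.00
X̄ = 1020000.00 / 10200.00 = 100.00 cm
Ȳ = 1469400.00 / 10200.00 = 144.06 cm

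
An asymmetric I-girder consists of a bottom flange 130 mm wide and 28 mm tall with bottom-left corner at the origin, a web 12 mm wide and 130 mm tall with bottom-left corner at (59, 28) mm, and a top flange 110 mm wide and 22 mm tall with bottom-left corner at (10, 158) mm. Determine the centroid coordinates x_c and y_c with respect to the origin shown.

bottom flange: A = 130 × 28 = 3640.00, centroid at (65.00, 14.00).
web: A = 12 × 130 = 1560.00, centroid at (65.00, 93.00).
top flange: A = 110 × 22 = 2420.00, centroid at (65.00, 169.00).
ΣA = 7620.00 mm²
ΣAx_c = (3640.00)(65.00) + (1560.00)(65.00) + (2420.00)(65.00) = 495300.00 mm³
ΣAy_c = (3640.00)(14.00) + (1560.00)(93.00) + (2420.00)(169.00) = 605020.00 mm³
x_c = 495300.00 / 7620.00 = 65.00 mm
y_c = 605020.00 / 7620.00 = 79.40 mm

x_c = 65.00 mm, y_c = 79.40 mm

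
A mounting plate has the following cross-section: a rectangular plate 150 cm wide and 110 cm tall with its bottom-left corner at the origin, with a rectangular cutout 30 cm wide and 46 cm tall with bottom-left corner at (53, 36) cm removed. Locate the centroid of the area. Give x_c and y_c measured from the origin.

plate: A = 150 × 110 = 16500.00, centroid at (75.00, 55.00).
hole: A = −(30 × 46) = -1380.00, centroid at (68.00, 59.00).
ΣA = 15120.00 cm², ΣAx_c = 1143660.00 cm³, ΣAy_c = 826080.00 cm³.
x_c = 1143660.00/15120.00 = 75.64 cm; y_c = 826080.00/15120.00 = 54.63 cm.

x_c = 75.64 cm, y_c = 54.63 cm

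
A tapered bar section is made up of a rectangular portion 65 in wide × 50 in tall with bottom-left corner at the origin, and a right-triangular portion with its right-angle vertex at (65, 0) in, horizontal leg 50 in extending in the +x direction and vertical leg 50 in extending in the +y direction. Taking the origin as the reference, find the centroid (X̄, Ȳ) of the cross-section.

X̄ = 46.16 in, Ȳ = 22.69 in

Part | A | x̄ᵢ | ȳᵢ | A·x̄ᵢ | A·ȳᵢ
rectangular portion | 3250.00 | 32.50 | 25.00 | 105625.00 | 81250.00
triangular portion | 1250.00 | 81.67 | 16.67 | 102083.33 | 20833.33
Σ | 4500.00 |  |  | 207708.33 | 102083.33
X̄ = 207708.33 / 4500.00 = 46.16 in
Ȳ = 102083.33 / 4500.00 = 22.69 in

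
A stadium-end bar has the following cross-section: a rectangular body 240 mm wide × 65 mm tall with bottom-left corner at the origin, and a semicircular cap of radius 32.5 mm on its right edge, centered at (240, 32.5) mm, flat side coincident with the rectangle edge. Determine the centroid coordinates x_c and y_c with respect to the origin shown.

x_c = 132.86 mm, y_c = 32.50 mm

Part | A | x̄ᵢ | ȳᵢ | A·x̄ᵢ | A·ȳᵢ
rectangular body | 15600.00 | 120.00 | 32.50 | 1872000.00 | 507000.00
semicircular end | 1659.15 | 253.79 | 32.50 | 421082.29 | 53922.49
Σ | 17259.15 |  |  | 2293082.29 | 560922.49
x_c = 2293082.29 / 17259.15 = 132.86 mm
y_c = 560922.49 / 17259.15 = 32.50 mm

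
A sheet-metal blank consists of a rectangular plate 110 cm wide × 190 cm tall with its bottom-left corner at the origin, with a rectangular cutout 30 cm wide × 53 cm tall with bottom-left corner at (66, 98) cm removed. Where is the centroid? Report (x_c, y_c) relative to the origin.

x_c = 52.86 cm, y_c = 92.57 cm

plate: A = 110 × 190 = 20900.00, centroid at (55.00, 95.00).
hole: A = −(30 × 53) = -1590.00, centroid at (81.00, 124.50).
ΣA = 19310.00 cm², ΣAx_c = 1020710.00 cm³, ΣAy_c = 1787545.00 cm³.
x_c = 1020710.00/19310.00 = 52.86 cm; y_c = 1787545.00/19310.00 = 92.57 cm.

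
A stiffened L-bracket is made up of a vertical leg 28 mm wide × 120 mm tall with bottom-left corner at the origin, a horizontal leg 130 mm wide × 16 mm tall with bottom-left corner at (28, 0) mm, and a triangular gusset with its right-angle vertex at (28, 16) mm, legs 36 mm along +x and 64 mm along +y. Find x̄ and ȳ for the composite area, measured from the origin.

x̄ = 43.47 mm, ȳ = 39.63 mm

Part | A | x̄ᵢ | ȳᵢ | A·x̄ᵢ | A·ȳᵢ
vertical leg | 3360.00 | 14.00 | 60.00 | 47040.00 | 201600.00
horizontal leg | 2080.00 | 93.00 | 8.00 | 193440.00 | 16640.00
gusset | 1152.00 | 40.00 | 37.33 | 46080.00 | 43008.00
Σ | 6592.00 |  |  | 286560.00 | 261248.00
x̄ = 286560.00 / 6592.00 = 43.47 mm
ȳ = 261248.00 / 6592.00 = 39.63 mm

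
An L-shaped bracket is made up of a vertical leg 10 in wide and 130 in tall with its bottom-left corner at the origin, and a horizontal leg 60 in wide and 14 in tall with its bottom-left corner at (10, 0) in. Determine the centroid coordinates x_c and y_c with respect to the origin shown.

vertical leg: A = 10 × 130 = 1300.00, centroid at (5.00, 65.00).
horizontal leg: A = 60 × 14 = 840.00, centroid at (40.00, 7.00).
ΣA = 2140.00 in², ΣAx_c = 40100.00 in³, ΣAy_c = 90380.00 in³.
x_c = 40100.00/2140.00 = 18.74 in; y_c = 90380.00/2140.00 = 42.23 in.

x_c = 18.74 in, y_c = 42.23 in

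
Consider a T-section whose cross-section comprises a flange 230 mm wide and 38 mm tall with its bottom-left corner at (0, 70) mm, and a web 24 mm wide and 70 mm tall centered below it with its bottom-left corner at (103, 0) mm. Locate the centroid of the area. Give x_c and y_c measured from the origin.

x_c = 115.00 mm, y_c = 80.29 mm

Part | A | x̄ᵢ | ȳᵢ | A·x̄ᵢ | A·ȳᵢ
web | 1680.00 | 115.00 | 35.00 | 193200.00 | 58800.00
flange | 8740.00 | 115.00 | 89.00 | 1005100.00 | 777860.00
Σ | 10420.00 |  |  | 1198300.00 | 836660.00
x_c = 1198300.00 / 10420.00 = 115.00 mm
y_c = 836660.00 / 10420.00 = 80.29 mm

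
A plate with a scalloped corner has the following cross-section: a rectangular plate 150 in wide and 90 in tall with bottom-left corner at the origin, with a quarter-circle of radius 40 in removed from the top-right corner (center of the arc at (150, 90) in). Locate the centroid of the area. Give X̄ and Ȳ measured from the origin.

X̄ = 69.04 in, Ȳ = 42.12 in

plate: A = 150 × 90 = 13500.00, centroid at (75.00, 45.00).
removed quarter-circle: A = −¼π·40² = -1256.64, centroid at (133.02, 73.02).
ΣA = 12243.36 in²
ΣAX̄ = (13500.00)(75.00) + (-1256.64)(133.02) = 845337.77 in³
ΣAȲ = (13500.00)(45.00) + (-1256.64)(73.02) = 515736.00 in³
X̄ = 845337.77 / 12243.36 = 69.04 in
Ȳ = 515736.00 / 12243.36 = 42.12 in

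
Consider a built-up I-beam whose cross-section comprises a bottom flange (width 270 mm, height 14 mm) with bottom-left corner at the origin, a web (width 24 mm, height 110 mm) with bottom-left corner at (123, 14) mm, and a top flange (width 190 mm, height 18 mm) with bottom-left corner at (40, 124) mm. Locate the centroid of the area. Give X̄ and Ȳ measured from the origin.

Part | A | x̄ᵢ | ȳᵢ | A·x̄ᵢ | A·ȳᵢ
bottom flange | 3780.00 | 135.00 | 7.00 | 510300.00 | 26460.00
web | 2640.00 | 135.00 | 69.00 | 356400.00 | 182160.00
top flange | 3420.00 | 135.00 | 133.00 | 461700.00 | 454860.00
Σ | 9840.00 |  |  | 1328400.00 | 663480.00
X̄ = 1328400.00 / 9840.00 = 135.00 mm
Ȳ = 663480.00 / 9840.00 = 67.43 mm

X̄ = 135.00 mm, Ȳ = 67.43 mm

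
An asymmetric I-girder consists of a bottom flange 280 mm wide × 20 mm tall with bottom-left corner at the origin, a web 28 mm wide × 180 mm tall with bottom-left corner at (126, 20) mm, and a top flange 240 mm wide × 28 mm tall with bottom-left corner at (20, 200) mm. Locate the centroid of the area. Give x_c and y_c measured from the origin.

bottom flange: A = 280 × 20 = 5600.00, centroid at (140.00, 10.00).
web: A = 28 × 180 = 5040.00, centroid at (140.00, 110.00).
top flange: A = 240 × 28 = 6720.00, centroid at (140.00, 214.00).
ΣA = 17360.00 mm²
ΣAx_c = (5600.00)(140.00) + (5040.00)(140.00) + (6720.00)(140.00) = 2430400.00 mm³
ΣAy_c = (5600.00)(10.00) + (5040.00)(110.00) + (6720.00)(214.00) = 2048480.00 mm³
x_c = 2430400.00 / 17360.00 = 140.00 mm
y_c = 2048480.00 / 17360.00 = 118.00 mm

x_c = 140.00 mm, y_c = 118.00 mm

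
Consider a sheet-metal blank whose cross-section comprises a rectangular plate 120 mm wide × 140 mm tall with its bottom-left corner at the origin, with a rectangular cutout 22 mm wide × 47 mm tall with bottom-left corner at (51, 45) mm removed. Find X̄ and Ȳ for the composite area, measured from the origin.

X̄ = 59.87 mm, Ȳ = 70.10 mm

plate: A = 120 × 140 = 16800.00, centroid at (60.00, 70.00).
hole: A = −(22 × 47) = -1034.00, centroid at (62.00, 68.50).
ΣA = 15766.00 mm², ΣAX̄ = 943892.00 mm³, ΣAȲ = 1105171.00 mm³.
X̄ = 943892.00/15766.00 = 59.87 mm; Ȳ = 1105171.00/15766.00 = 70.10 mm.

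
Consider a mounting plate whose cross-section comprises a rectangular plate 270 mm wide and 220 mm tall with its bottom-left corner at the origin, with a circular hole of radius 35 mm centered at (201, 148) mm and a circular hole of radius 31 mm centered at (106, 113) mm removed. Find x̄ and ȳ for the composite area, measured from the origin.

plate: A = 270 × 220 = 59400.00, centroid at (135.00, 110.00).
hole 1: A = −π·35² = -3848.45, centroid at (201.00, 148.00).
hole 2: A = −π·31² = -3019.07, centroid at (106.00, 113.00).
ΣA = 52532.48 mm², ΣAx̄ = 6925439.87 mm³, ΣAȳ = 5623274.28 mm³.
x̄ = 6925439.87/52532.48 = 131.83 mm; ȳ = 5623274.28/52532.48 = 107.04 mm.

x̄ = 131.83 mm, ȳ = 107.04 mm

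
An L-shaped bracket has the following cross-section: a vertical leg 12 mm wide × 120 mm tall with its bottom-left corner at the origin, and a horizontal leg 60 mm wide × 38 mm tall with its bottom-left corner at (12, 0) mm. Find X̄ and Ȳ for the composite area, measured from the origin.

X̄ = 28.06 mm, Ȳ = 34.87 mm

vertical leg: A = 12 × 120 = 1440.00, centroid at (6.00, 60.00).
horizontal leg: A = 60 × 38 = 2280.00, centroid at (42.00, 19.00).
ΣA = 3720.00 mm², ΣAX̄ = 104400.00 mm³, ΣAȲ = 129720.00 mm³.
X̄ = 104400.00/3720.00 = 28.06 mm; Ȳ = 129720.00/3720.00 = 34.87 mm.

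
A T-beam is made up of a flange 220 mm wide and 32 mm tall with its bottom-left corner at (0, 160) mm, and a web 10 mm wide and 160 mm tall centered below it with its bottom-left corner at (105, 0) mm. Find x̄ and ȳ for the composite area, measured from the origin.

web: A = 10 × 160 = 1600.00, centroid at (110.00, 80.00).
flange: A = 220 × 32 = 7040.00, centroid at (110.00, 176.00).
ΣA = 8640.00 mm²
ΣAx̄ = (1600.00)(110.00) + (7040.00)(110.00) = 950400.00 mm³
ΣAȳ = (1600.00)(80.00) + (7040.00)(176.00) = 1367040.00 mm³
x̄ = 950400.00 / 8640.00 = 110.00 mm
ȳ = 1367040.00 / 8640.00 = 158.22 mm

x̄ = 110.00 mm, ȳ = 158.22 mm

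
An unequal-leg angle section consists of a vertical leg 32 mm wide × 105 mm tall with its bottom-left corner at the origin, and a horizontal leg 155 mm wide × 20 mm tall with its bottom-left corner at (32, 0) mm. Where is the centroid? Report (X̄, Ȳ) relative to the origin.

vertical leg: A = 32 × 105 = 3360.00, centroid at (16.00, 52.50).
horizontal leg: A = 155 × 20 = 3100.00, centroid at (109.50, 10.00).
ΣA = 6460.00 mm²
ΣAX̄ = (3360.00)(16.00) + (3100.00)(109.50) = 393210.00 mm³
ΣAȲ = (3360.00)(52.50) + (3100.00)(10.00) = 207400.00 mm³
X̄ = 393210.00 / 6460.00 = 60.87 mm
Ȳ = 207400.00 / 6460.00 = 32.11 mm

X̄ = 60.87 mm, Ȳ = 32.11 mm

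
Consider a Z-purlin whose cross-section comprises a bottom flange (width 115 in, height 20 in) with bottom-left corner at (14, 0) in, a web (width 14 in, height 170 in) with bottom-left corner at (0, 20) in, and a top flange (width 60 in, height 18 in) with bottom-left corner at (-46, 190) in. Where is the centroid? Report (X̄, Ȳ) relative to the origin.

bottom flange: A = 115 × 20 = 2300.00, centroid at (71.50, 10.00).
web: A = 14 × 170 = 2380.00, centroid at (7.00, 105.00).
top flange: A = 60 × 18 = 1080.00, centroid at (-16.00, 199.00).
ΣA = 5760.00 in²
ΣAX̄ = (2300.00)(71.50) + (2380.00)(7.00) + (1080.00)(-16.00) = 163830.00 in³
ΣAȲ = (2300.00)(10.00) + (2380.00)(105.00) + (1080.00)(199.00) = 487820.00 in³
X̄ = 163830.00 / 5760.00 = 28.44 in
Ȳ = 487820.00 / 5760.00 = 84.69 in

X̄ = 28.44 in, Ȳ = 84.69 in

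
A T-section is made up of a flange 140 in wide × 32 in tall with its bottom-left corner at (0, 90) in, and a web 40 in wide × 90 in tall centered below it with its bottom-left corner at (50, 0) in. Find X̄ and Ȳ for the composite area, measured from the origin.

web: A = 40 × 90 = 3600.00, centroid at (70.00, 45.00).
flange: A = 140 × 32 = 4480.00, centroid at (70.00, 106.00).
ΣA = 8080.00 in²
ΣAX̄ = (3600.00)(70.00) + (4480.00)(70.00) = 565600.00 in³
ΣAȲ = (3600.00)(45.00) + (4480.00)(106.00) = 636880.00 in³
X̄ = 565600.00 / 8080.00 = 70.00 in
Ȳ = 636880.00 / 8080.00 = 78.82 in

X̄ = 70.00 in, Ȳ = 78.82 in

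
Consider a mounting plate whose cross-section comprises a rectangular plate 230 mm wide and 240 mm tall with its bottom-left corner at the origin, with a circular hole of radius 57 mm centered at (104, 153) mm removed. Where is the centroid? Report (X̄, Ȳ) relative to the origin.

X̄ = 117.50 mm, Ȳ = 112.51 mm

plate: A = 230 × 240 = 55200.00, centroid at (115.00, 120.00).
hole: A = −π·57² = -10207.03, centroid at (104.00, 153.00).
ΣA = 44992.97 mm², ΣAX̄ = 5286468.41 mm³, ΣAȲ = 5062323.72 mm³.
X̄ = 5286468.41/44992.97 = 117.50 mm; Ȳ = 5062323.72/44992.97 = 112.51 mm.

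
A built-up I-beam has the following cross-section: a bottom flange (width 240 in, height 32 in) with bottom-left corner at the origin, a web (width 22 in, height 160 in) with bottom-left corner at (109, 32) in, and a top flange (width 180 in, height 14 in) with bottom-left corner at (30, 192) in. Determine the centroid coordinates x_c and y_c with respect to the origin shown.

bottom flange: A = 240 × 32 = 7680.00, centroid at (120.00, 16.00).
web: A = 22 × 160 = 3520.00, centroid at (120.00, 112.00).
top flange: A = 180 × 14 = 2520.00, centroid at (120.00, 199.00).
ΣA = 13720.00 in²
ΣAx_c = (7680.00)(120.00) + (3520.00)(120.00) + (2520.00)(120.00) = 1646400.00 in³
ΣAy_c = (7680.00)(16.00) + (3520.00)(112.00) + (2520.00)(199.00) = 1018600.00 in³
x_c = 1646400.00 / 13720.00 = 120.00 in
y_c = 1018600.00 / 13720.00 = 74.24 in

x_c = 120.00 in, y_c = 74.24 in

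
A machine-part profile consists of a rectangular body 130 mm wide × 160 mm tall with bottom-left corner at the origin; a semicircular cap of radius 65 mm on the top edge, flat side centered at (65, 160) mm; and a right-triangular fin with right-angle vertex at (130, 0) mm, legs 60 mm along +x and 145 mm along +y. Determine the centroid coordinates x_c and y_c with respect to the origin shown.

rectangular body: A = 130 × 160 = 20800.00, centroid at (65.00, 80.00).
semicircular top: A = ½π·65² = 6636.61, centroid at (65.00, 187.59).
triangular fin: A = ½·60·145 = 4350.00, centroid at (150.00, 48.33).
ΣA = 31786.61 mm²
ΣAx_c = (20800.00)(65.00) + (6636.61)(65.00) + (4350.00)(150.00) = 2435879.94 mm³
ΣAy_c = (20800.00)(80.00) + (6636.61)(187.59) + (4350.00)(48.33) = 3119191.65 mm³
x_c = 2435879.94 / 31786.61 = 76.63 mm
y_c = 3119191.65 / 31786.61 = 98.13 mm

x_c = 76.63 mm, y_c = 98.13 mm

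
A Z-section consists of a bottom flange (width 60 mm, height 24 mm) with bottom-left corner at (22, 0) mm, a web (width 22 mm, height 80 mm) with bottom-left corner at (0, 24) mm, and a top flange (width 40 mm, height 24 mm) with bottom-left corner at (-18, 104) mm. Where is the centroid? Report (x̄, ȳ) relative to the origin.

Part | A | x̄ᵢ | ȳᵢ | A·x̄ᵢ | A·ȳᵢ
bottom flange | 1440.00 | 52.00 | 12.00 | 74880.00 | 17280.00
web | 1760.00 | 11.00 | 64.00 | 19360.00 | 112640.00
top flange | 960.00 | 2.00 | 116.00 | 1920.00 | 111360.00
Σ | 4160.00 |  |  | 96160.00 | 241280.00
x̄ = 96160.00 / 4160.00 = 23.12 mm
ȳ = 241280.00 / 4160.00 = 58.00 mm

x̄ = 23.12 mm, ȳ = 58.00 mm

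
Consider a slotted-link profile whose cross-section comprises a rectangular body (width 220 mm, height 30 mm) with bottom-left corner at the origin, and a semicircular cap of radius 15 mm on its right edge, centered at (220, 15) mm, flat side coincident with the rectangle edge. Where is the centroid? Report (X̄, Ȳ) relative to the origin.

X̄ = 115.91 mm, Ȳ = 15.00 mm

rectangular body: A = 220 × 30 = 6600.00, centroid at (110.00, 15.00).
semicircular end: A = ½π·15² = 353.43, centroid at (226.37, 15.00).
ΣA = 6953.43 mm²
ΣAX̄ = (6600.00)(110.00) + (353.43)(226.37) = 806004.42 mm³
ΣAȲ = (6600.00)(15.00) + (353.43)(15.00) = 104301.44 mm³
X̄ = 806004.42 / 6953.43 = 115.91 mm
Ȳ = 104301.44 / 6953.43 = 15.00 mm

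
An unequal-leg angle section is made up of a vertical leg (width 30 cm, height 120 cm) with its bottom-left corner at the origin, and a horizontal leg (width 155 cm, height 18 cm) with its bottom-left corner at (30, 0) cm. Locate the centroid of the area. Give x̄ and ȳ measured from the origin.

vertical leg: A = 30 × 120 = 3600.00, centroid at (15.00, 60.00).
horizontal leg: A = 155 × 18 = 2790.00, centroid at (107.50, 9.00).
ΣA = 6390.00 cm², ΣAx̄ = 353925.00 cm³, ΣAȳ = 241110.00 cm³.
x̄ = 353925.00/6390.00 = 55.39 cm; ȳ = 241110.00/6390.00 = 37.73 cm.

x̄ = 55.39 cm, ȳ = 37.73 cm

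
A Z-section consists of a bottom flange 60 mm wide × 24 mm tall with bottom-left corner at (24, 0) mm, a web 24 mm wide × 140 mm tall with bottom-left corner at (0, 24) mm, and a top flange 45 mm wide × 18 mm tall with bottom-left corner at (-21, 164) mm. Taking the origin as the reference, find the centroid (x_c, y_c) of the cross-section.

bottom flange: A = 60 × 24 = 1440.00, centroid at (54.00, 12.00).
web: A = 24 × 140 = 3360.00, centroid at (12.00, 94.00).
top flange: A = 45 × 18 = 810.00, centroid at (1.50, 173.00).
ΣA = 5610.00 mm²
ΣAx_c = (1440.00)(54.00) + (3360.00)(12.00) + (810.00)(1.50) = 119295.00 mm³
ΣAy_c = (1440.00)(12.00) + (3360.00)(94.00) + (810.00)(173.00) = 473250.00 mm³
x_c = 119295.00 / 5610.00 = 21.26 mm
y_c = 473250.00 / 5610.00 = 84.36 mm

x_c = 21.26 mm, y_c = 84.36 mm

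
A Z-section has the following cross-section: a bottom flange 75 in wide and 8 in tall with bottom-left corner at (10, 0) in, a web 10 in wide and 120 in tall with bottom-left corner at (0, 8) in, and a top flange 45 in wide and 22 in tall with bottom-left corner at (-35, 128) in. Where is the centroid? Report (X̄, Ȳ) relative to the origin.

X̄ = 7.93 in, Ȳ = 79.43 in

bottom flange: A = 75 × 8 = 600.00, centroid at (47.50, 4.00).
web: A = 10 × 120 = 1200.00, centroid at (5.00, 68.00).
top flange: A = 45 × 22 = 990.00, centroid at (-12.50, 139.00).
ΣA = 2790.00 in²
ΣAX̄ = (600.00)(47.50) + (1200.00)(5.00) + (990.00)(-12.50) = 22125.00 in³
ΣAȲ = (600.00)(4.00) + (1200.00)(68.00) + (990.00)(139.00) = 221610.00 in³
X̄ = 22125.00 / 2790.00 = 7.93 in
Ȳ = 221610.00 / 2790.00 = 79.43 in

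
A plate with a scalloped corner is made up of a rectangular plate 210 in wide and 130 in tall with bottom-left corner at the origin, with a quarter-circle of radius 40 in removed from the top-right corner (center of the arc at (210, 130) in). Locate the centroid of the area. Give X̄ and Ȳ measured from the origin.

Part | A | x̄ᵢ | ȳᵢ | A·x̄ᵢ | A·ȳᵢ
plate | 27300.00 | 105.00 | 65.00 | 2866500.00 | 1774500.00
removed quarter-circle | -1256.64 | 193.02 | 113.02 | -242560.45 | -142029.48
Σ | 26043.36 |  |  | 2623939.55 | 1632470.52
X̄ = 2623939.55 / 26043.36 = 100.75 in
Ȳ = 1632470.52 / 26043.36 = 62.68 in

X̄ = 100.75 in, Ȳ = 62.68 in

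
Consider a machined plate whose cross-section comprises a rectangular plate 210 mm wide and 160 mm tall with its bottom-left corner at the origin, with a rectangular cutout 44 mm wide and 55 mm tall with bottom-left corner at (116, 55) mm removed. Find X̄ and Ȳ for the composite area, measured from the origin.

plate: A = 210 × 160 = 33600.00, centroid at (105.00, 80.00).
hole: A = −(44 × 55) = -2420.00, centroid at (138.00, 82.50).
ΣA = 31180.00 mm², ΣAX̄ = 3194040.00 mm³, ΣAȲ = 2488350.00 mm³.
X̄ = 3194040.00/31180.00 = 102.44 mm; Ȳ = 2488350.00/31180.00 = 79.81 mm.

X̄ = 102.44 mm, Ȳ = 79.81 mm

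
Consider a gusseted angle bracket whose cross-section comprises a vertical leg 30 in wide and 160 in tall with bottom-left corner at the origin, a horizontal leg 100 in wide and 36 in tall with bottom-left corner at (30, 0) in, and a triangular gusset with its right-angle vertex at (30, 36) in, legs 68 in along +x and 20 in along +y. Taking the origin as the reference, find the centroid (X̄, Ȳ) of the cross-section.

X̄ = 43.59 in, Ȳ = 52.62 in

Part | A | x̄ᵢ | ȳᵢ | A·x̄ᵢ | A·ȳᵢ
vertical leg | 4800.00 | 15.00 | 80.00 | 72000.00 | 384000.00
horizontal leg | 3600.00 | 80.00 | 18.00 | 288000.00 | 64800.00
gusset | 680.00 | 52.67 | 42.67 | 35813.33 | 29013.33
Σ | 9080.00 |  |  | 395813.33 | 477813.33
X̄ = 395813.33 / 9080.00 = 43.59 in
Ȳ = 477813.33 / 9080.00 = 52.62 in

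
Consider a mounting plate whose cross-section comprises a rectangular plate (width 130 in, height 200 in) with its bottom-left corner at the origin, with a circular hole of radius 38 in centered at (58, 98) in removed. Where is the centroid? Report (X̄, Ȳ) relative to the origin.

X̄ = 66.48 in, Ȳ = 100.42 in

plate: A = 130 × 200 = 26000.00, centroid at (65.00, 100.00).
hole: A = −π·38² = -4536.46, centroid at (58.00, 98.00).
ΣA = 21463.54 in², ΣAX̄ = 1426885.33 in³, ΣAȲ = 2155426.94 in³.
X̄ = 1426885.33/21463.54 = 66.48 in; Ȳ = 2155426.94/21463.54 = 100.42 in.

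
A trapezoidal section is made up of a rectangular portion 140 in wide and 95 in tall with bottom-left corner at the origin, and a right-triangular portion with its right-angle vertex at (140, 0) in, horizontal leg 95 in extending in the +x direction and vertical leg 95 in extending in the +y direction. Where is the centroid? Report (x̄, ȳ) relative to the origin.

rectangular portion: A = 140 × 95 = 13300.00, centroid at (70.00, 47.50).
triangular portion: A = ½·95·95 = 4512.50, centroid at (171.67, 31.67).
ΣA = 17812.50 in², ΣAx̄ = 1705645.83 in³, ΣAȳ = 774645.83 in³.
x̄ = 1705645.83/17812.50 = 95.76 in; ȳ = 774645.83/17812.50 = 43.49 in.

x̄ = 95.76 in, ȳ = 43.49 in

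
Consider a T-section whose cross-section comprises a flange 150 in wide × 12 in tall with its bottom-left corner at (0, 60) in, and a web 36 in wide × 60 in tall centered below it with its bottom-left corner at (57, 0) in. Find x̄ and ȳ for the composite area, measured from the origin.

x̄ = 75.00 in, ȳ = 46.36 in

Part | A | x̄ᵢ | ȳᵢ | A·x̄ᵢ | A·ȳᵢ
web | 2160.00 | 75.00 | 30.00 | 162000.00 | 64800.00
flange | 1800.00 | 75.00 | 66.00 | 135000.00 | 118800.00
Σ | 3960.00 |  |  | 297000.00 | 183600.00
x̄ = 297000.00 / 3960.00 = 75.00 in
ȳ = 183600.00 / 3960.00 = 46.36 in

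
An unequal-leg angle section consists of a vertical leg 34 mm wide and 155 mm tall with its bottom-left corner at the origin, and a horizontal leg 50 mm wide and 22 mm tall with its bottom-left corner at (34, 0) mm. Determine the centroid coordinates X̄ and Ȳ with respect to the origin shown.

vertical leg: A = 34 × 155 = 5270.00, centroid at (17.00, 77.50).
horizontal leg: A = 50 × 22 = 1100.00, centroid at (59.00, 11.00).
ΣA = 6370.00 mm², ΣAX̄ = 154490.00 mm³, ΣAȲ = 420525.00 mm³.
X̄ = 154490.00/6370.00 = 24.25 mm; Ȳ = 420525.00/6370.00 = 66.02 mm.

X̄ = 24.25 mm, Ȳ = 66.02 mm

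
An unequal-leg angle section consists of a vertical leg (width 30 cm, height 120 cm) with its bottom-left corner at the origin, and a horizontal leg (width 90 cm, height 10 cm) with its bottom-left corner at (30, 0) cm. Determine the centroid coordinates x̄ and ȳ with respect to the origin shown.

x̄ = 27.00 cm, ȳ = 49.00 cm

vertical leg: A = 30 × 120 = 3600.00, centroid at (15.00, 60.00).
horizontal leg: A = 90 × 10 = 900.00, centroid at (75.00, 5.00).
ΣA = 4500.00 cm²
ΣAx̄ = (3600.00)(15.00) + (900.00)(75.00) = 121500.00 cm³
ΣAȳ = (3600.00)(60.00) + (900.00)(5.00) = 220500.00 cm³
x̄ = 121500.00 / 4500.00 = 27.00 cm
ȳ = 220500.00 / 4500.00 = 49.00 cm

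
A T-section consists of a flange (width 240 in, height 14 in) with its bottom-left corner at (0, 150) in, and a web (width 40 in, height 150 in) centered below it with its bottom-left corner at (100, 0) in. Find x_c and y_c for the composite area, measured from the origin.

web: A = 40 × 150 = 6000.00, centroid at (120.00, 75.00).
flange: A = 240 × 14 = 3360.00, centroid at (120.00, 157.00).
ΣA = 9360.00 in²
ΣAx_c = (6000.00)(120.00) + (3360.00)(120.00) = 1123200.00 in³
ΣAy_c = (6000.00)(75.00) + (3360.00)(157.00) = 977520.00 in³
x_c = 1123200.00 / 9360.00 = 120.00 in
y_c = 977520.00 / 9360.00 = 104.44 in

x_c = 120.00 in, y_c = 104.44 in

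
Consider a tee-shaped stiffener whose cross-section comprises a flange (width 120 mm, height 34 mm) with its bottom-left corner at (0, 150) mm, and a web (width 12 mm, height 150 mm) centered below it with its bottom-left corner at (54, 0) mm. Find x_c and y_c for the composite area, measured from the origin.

x_c = 60.00 mm, y_c = 138.84 mm

web: A = 12 × 150 = 1800.00, centroid at (60.00, 75.00).
flange: A = 120 × 34 = 4080.00, centroid at (60.00, 167.00).
ΣA = 5880.00 mm²
ΣAx_c = (1800.00)(60.00) + (4080.00)(60.00) = 352800.00 mm³
ΣAy_c = (1800.00)(75.00) + (4080.00)(167.00) = 816360.00 mm³
x_c = 352800.00 / 5880.00 = 60.00 mm
y_c = 816360.00 / 5880.00 = 138.84 mm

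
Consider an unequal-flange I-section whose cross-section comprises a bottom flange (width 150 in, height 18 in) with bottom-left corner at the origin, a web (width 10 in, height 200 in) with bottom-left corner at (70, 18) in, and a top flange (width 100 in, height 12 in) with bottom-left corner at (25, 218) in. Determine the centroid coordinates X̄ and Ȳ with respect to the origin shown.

X̄ = 75.00 in, Ȳ = 89.68 in

bottom flange: A = 150 × 18 = 2700.00, centroid at (75.00, 9.00).
web: A = 10 × 200 = 2000.00, centroid at (75.00, 118.00).
top flange: A = 100 × 12 = 1200.00, centroid at (75.00, 224.00).
ΣA = 5900.00 in²
ΣAX̄ = (2700.00)(75.00) + (2000.00)(75.00) + (1200.00)(75.00) = 442500.00 in³
ΣAȲ = (2700.00)(9.00) + (2000.00)(118.00) + (1200.00)(224.00) = 529100.00 in³
X̄ = 442500.00 / 5900.00 = 75.00 in
Ȳ = 529100.00 / 5900.00 = 89.68 in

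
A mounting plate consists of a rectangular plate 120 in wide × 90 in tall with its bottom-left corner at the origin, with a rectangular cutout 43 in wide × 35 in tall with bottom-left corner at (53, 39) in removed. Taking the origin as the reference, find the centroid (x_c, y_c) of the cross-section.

plate: A = 120 × 90 = 10800.00, centroid at (60.00, 45.00).
hole: A = −(43 × 35) = -1505.00, centroid at (74.50, 56.50).
ΣA = 9295.00 in², ΣAx_c = 535877.50 in³, ΣAy_c = 400967.50 in³.
x_c = 535877.50/9295.00 = 57.65 in; y_c = 400967.50/9295.00 = 43.14 in.

x_c = 57.65 in, y_c = 43.14 in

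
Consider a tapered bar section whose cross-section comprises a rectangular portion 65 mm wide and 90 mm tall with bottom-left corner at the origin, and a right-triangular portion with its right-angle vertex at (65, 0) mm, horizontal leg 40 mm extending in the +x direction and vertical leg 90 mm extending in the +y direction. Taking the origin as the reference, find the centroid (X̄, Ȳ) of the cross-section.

rectangular portion: A = 65 × 90 = 5850.00, centroid at (32.50, 45.00).
triangular portion: A = ½·40·90 = 1800.00, centroid at (78.33, 30.00).
ΣA = 7650.00 mm²
ΣAX̄ = (5850.00)(32.50) + (1800.00)(78.33) = 331125.00 mm³
ΣAȲ = (5850.00)(45.00) + (1800.00)(30.00) = 317250.00 mm³
X̄ = 331125.00 / 7650.00 = 43.28 mm
Ȳ = 317250.00 / 7650.00 = 41.47 mm

X̄ = 43.28 mm, Ȳ = 41.47 mm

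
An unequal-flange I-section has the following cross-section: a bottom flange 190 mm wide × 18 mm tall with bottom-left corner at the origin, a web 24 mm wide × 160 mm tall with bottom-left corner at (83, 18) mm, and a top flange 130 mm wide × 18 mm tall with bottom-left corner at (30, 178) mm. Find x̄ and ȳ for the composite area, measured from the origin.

bottom flange: A = 190 × 18 = 3420.00, centroid at (95.00, 9.00).
web: A = 24 × 160 = 3840.00, centroid at (95.00, 98.00).
top flange: A = 130 × 18 = 2340.00, centroid at (95.00, 187.00).
ΣA = 9600.00 mm²
ΣAx̄ = (3420.00)(95.00) + (3840.00)(95.00) + (2340.00)(95.00) = 912000.00 mm³
ΣAȳ = (3420.00)(9.00) + (3840.00)(98.00) + (2340.00)(187.00) = 844680.00 mm³
x̄ = 912000.00 / 9600.00 = 95.00 mm
ȳ = 844680.00 / 9600.00 = 87.99 mm

x̄ = 95.00 mm, ȳ = 87.99 mm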